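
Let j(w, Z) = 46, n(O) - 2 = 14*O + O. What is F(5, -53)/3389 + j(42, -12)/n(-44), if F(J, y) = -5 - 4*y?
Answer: -9844/1114981 ≈ -0.0088288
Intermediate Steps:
n(O) = 2 + 15*O (n(O) = 2 + (14*O + O) = 2 + 15*O)
F(5, -53)/3389 + j(42, -12)/n(-44) = (-5 - 4*(-53))/3389 + 46/(2 + 15*(-44)) = (-5 + 212)*(1/3389) + 46/(2 - 660) = 207*(1/3389) + 46/(-658) = 207/3389 + 46*(-1/658) = 207/3389 - 23/329 = -9844/1114981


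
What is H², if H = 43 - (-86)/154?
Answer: 11249316/5929 ≈ 1897.3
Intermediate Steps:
H = 3354/77 (H = 43 - (-86)/154 = 43 - 1*(-43/77) = 43 + 43/77 = 3354/77 ≈ 43.558)
H² = (3354/77)² = 11249316/5929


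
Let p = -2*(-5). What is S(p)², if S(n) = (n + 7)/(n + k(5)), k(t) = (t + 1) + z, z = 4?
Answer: 289/400 ≈ 0.72250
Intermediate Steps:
p = 10
k(t) = 5 + t (k(t) = (t + 1) + 4 = (1 + t) + 4 = 5 + t)
S(n) = (7 + n)/(10 + n) (S(n) = (n + 7)/(n + (5 + 5)) = (7 + n)/(n + 10) = (7 + n)/(10 + n))
S(p)² = ((7 + 10)/(10 + 10))² = (17/20)² = 289/400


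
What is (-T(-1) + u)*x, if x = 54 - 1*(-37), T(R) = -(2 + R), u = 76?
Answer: 7007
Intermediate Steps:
T(R) = -2 - R
x = 91 (x = 54 + 37 = 91)
(-T(-1) + u)*x = (-(-2 - 1*(-1)) + 76)*91 = (-(-2 + 1) + 76)*91 = (-1*(-1) + 76)*91 = (1 + 76)*91 = 77*91 = 7007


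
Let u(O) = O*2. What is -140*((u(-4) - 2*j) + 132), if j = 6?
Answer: -15680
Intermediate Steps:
u(O) = 2*O
-140*((u(-4) - 2*j) + 132) = -140*((2*(-4) - 2*6) + 132) = -140*((-8 - 12) + 132) = -140*(-20 + 132) = -140*112 = -15680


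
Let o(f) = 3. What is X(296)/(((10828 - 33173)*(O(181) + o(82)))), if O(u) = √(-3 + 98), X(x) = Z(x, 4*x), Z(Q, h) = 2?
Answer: 3/960835 - √95/960835 ≈ -7.0218e-6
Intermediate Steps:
X(x) = 2
O(u) = √95
X(296)/(((10828 - 33173)*(O(181) + o(82)))) = 2/(((10828 - 33173)*(√95 + 3))) = 2/((-22345*(3 + √95))) = 2/(-67035 - 22345*√95)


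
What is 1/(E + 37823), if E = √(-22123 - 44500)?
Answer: 37823/1430645952 - I*√66623/1430645952 ≈ 2.6438e-5 - 1.8042e-7*I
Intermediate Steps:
E = I*√66623 (E = √(-66623) = I*√66623 ≈ 258.11*I)
1/(E + 37823) = 1/(I*√66623 + 37823) = 1/(37823 + I*√66623)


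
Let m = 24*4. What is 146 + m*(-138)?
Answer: -13102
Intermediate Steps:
m = 96
146 + m*(-138) = 146 + 96*(-138) = 146 - 13248 = -13102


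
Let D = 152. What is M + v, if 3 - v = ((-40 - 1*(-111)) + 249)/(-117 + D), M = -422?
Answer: -2997/7 ≈ -428.14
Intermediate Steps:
v = -43/7 (v = 3 - ((-40 - 1*(-111)) + 249)/(-117 + 152) = 3 - ((-40 + 111) + 249)/35 = 3 - (71 + 249)/35 = 3 - 320/35 = 3 - 1*64/7 = 3 - 64/7 = -43/7 ≈ -6.1429)
M + v = -422 - 43/7 = -2997/7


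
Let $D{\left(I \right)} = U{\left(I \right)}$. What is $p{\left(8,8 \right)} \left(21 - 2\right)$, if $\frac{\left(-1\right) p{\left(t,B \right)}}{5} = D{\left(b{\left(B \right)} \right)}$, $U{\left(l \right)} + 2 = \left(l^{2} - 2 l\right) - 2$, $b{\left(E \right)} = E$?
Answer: $-4180$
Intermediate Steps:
$U{\left(l \right)} = -4 + l^{2} - 2 l$ ($U{\left(l \right)} = -2 - \left(2 - l^{2} + 2 l\right) = -4 + l^{2} - 2 l$)
$D{\left(I \right)} = -4 + I^{2} - 2 I$
$p{\left(t,B \right)} = 20 - 5 B^{2} + 10 B$ ($p{\left(t,B \right)} = - 5 \left(-4 + B^{2} - 2 B\right) = 20 - 5 B^{2} + 10 B$)
$p{\left(8,8 \right)} \left(21 - 2\right) = \left(20 - 5 \cdot 8^{2} + 10 \cdot 8\right) \left(21 - 2\right) = \left(20 - 320 + 80\right) 19 = \left(-220\right) 19 = -4180$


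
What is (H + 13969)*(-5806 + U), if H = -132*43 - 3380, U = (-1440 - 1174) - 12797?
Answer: -104239121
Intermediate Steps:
U = -15411 (U = -2614 - 12797 = -15411)
H = -9056 (H = -5676 - 3380 = -9056)
(H + 13969)*(-5806 + U) = (-9056 + 13969)*(-5806 - 15411) = 4913*(-21217) = -104239121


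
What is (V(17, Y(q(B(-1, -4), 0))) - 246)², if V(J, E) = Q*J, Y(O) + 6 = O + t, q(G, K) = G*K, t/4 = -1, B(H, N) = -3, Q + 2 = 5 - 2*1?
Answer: 52441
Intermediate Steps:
Q = 1 (Q = -2 + (5 - 2*1) = -2 + (5 - 2) = -2 + 3 = 1)
t = -4 (t = 4*(-1) = -4)
Y(O) = -10 + O (Y(O) = -6 + (O - 4) = -6 + (-4 + O) = -10 + O)
V(J, E) = J (V(J, E) = 1*J = J)
(V(17, Y(q(B(-1, -4), 0))) - 246)² = (17 - 246)² = (-229)² = 52441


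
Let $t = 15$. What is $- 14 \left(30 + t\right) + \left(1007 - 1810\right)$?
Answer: $-1433$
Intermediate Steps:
$- 14 \left(30 + t\right) + \left(1007 - 1810\right) = - 14 \left(30 + 15\right) + \left(1007 - 1810\right) = \left(-14\right) 45 - 803 = -630 - 803 = -1433$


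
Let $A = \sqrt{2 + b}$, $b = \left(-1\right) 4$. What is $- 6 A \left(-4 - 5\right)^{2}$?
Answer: $- 486 i \sqrt{2} \approx - 687.31 i$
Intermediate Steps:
$b = -4$
$A = i \sqrt{2}$ ($A = \sqrt{2 - 4} = \sqrt{-2} = i \sqrt{2} \approx 1.4142 i$)
$- 6 A \left(-4 - 5\right)^{2} = - 6 i \sqrt{2} \left(-4 - 5\right)^{2} = - 6 i \sqrt{2} \left(-9\right)^{2} = - 6 i \sqrt{2} \cdot 81 = - 486 i \sqrt{2}$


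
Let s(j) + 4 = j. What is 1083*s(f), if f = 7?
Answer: 3249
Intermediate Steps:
s(j) = -4 + j
1083*s(f) = 1083*(-4 + 7) = 1083*3 = 3249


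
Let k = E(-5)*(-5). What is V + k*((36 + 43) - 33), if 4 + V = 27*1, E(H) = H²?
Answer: -5727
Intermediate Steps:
V = 23 (V = -4 + 27*1 = -4 + 27 = 23)
k = -125 (k = (-5)²*(-5) = 25*(-5) = -125)
V + k*((36 + 43) - 33) = 23 - 125*((36 + 43) - 33) = 23 - 125*(79 - 33) = 23 - 125*46 = 23 - 5750 = -5727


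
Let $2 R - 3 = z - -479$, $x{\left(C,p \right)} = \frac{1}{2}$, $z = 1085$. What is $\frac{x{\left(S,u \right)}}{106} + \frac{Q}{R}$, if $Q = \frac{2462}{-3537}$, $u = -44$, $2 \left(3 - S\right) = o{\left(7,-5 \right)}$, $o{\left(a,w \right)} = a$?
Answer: $\frac{4498591}{1175005548} \approx 0.0038286$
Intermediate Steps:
$S = - \frac{1}{2}$ ($S = 3 - \frac{7}{2} = - \frac{1}{2} \approx -0.5$)
$x{\left(C,p \right)} = \frac{1}{2}$
$R = \frac{1567}{2}$ ($R = \frac{3}{2} + \frac{1085 - -479}{2} = \frac{3}{2} + \frac{1085 + 479}{2} = \frac{3}{2} + \frac{1}{2} \cdot 1564 = \frac{3}{2} + 782 = \frac{1567}{2} \approx 783.5$)
$Q = - \frac{2462}{3537}$ ($Q = 2462 \left(- \frac{1}{3537}\right) = - \frac{2462}{3537} \approx -0.69607$)
$\frac{x{\left(S,u \right)}}{106} + \frac{Q}{R} = \frac{1}{2 \cdot 106} - \frac{2462}{3537 \cdot \frac{1567}{2}} = \frac{1}{2} \cdot \frac{1}{106} - \frac{4924}{5542479} = \frac{1}{212} - \frac{4924}{5542479} = \frac{4498591}{1175005548}$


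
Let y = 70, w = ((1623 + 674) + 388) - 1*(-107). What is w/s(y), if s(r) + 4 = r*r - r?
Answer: 1396/2413 ≈ 0.57853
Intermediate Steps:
w = 2792 (w = (2297 + 388) + 107 = 2685 + 107 = 2792)
s(r) = -4 + r² - r (s(r) = -4 + (r*r - r) = -4 + (r² - r) = -4 + r² - r)
w/s(y) = 2792/(-4 + 70² - 1*70) = 2792/(-4 + 4900 - 70) = 2792/4826 = 2792*(1/4826) = 1396/2413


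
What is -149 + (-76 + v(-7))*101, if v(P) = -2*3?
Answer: -8431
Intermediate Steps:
v(P) = -6
-149 + (-76 + v(-7))*101 = -149 + (-76 - 6)*101 = -149 - 82*101 = -149 - 8282 = -8431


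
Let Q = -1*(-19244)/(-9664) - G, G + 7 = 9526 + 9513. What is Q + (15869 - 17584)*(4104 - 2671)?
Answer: -5983535643/2416 ≈ -2.4766e+6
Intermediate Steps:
G = 19032 (G = -7 + (9526 + 9513) = -7 + 19039 = 19032)
Q = -45986123/2416 (Q = -1*(-19244)/(-9664) - 1*19032 = 19244*(-1/9664) - 19032 = -4811/2416 - 19032 = -45986123/2416 ≈ -19034.)
Q + (15869 - 17584)*(4104 - 2671) = -45986123/2416 + (15869 - 17584)*(4104 - 2671) = -45986123/2416 - 1715*1433 = -45986123/2416 - 2457595 = -5983535643/2416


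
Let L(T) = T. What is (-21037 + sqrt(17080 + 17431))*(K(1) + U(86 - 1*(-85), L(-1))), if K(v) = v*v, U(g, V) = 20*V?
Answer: 399703 - 19*sqrt(34511) ≈ 3.9617e+5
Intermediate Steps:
K(v) = v**2
(-21037 + sqrt(17080 + 17431))*(K(1) + U(86 - 1*(-85), L(-1))) = (-21037 + sqrt(17080 + 17431))*(1**2 + 20*(-1)) = (-21037 + sqrt(34511))*(1 - 20) = (-21037 + sqrt(34511))*(-19) = 399703 - 19*sqrt(34511)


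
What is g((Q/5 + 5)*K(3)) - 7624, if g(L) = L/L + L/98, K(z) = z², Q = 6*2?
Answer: -3734937/490 ≈ -7622.3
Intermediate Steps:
Q = 12
g(L) = 1 + L/98 (g(L) = 1 + L*(1/98) = 1 + L/98)
g((Q/5 + 5)*K(3)) - 7624 = (1 + ((12/5 + 5)*3²)/98) - 7624 = (1 + ((12*(⅕) + 5)*9)/98) - 7624 = (1 + ((12/5 + 5)*9)/98) - 7624 = (1 + ((37/5)*9)/98) - 7624 = (1 + (1/98)*(333/5)) - 7624 = (1 + 333/490) - 7624 = 823/490 - 7624 = -3734937/490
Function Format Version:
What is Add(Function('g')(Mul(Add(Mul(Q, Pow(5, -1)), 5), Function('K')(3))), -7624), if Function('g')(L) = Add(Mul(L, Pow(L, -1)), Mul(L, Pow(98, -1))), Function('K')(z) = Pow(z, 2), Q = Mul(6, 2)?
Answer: Rational(-3734937, 490) ≈ -7622.3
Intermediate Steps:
Q = 12
Function('g')(L) = Add(1, Mul(Rational(1, 98), L)) (Function('g')(L) = Add(1, Mul(L, Rational(1, 98))) = Add(1, Mul(Rational(1, 98), L)))
Add(Function('g')(Mul(Add(Mul(Q, Pow(5, -1)), 5), Function('K')(3))), -7624) = Add(Add(1, Mul(Rational(1, 98), Mul(Add(Mul(12, Pow(5, -1)), 5), Pow(3, 2)))), -7624) = Add(Add(1, Mul(Rational(1, 98), Mul(Add(Mul(12, Rational(1, 5)), 5), 9))), -7624) = Add(Add(1, Mul(Rational(1, 98), Mul(Add(Rational(12, 5), 5), 9))), -7624) = Add(Add(1, Mul(Rational(1, 98), Mul(Rational(37, 5), 9))), -7624) = Add(Add(1, Mul(Rational(1, 98), Rational(333, 5))), -7624) = Add(Add(1, Rational(333, 490)), -7624) = Add(Rational(823, 490), -7624) = Rational(-3734937, 490)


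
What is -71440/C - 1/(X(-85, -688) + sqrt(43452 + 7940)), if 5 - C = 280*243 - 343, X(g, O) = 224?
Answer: 797141/643074 - sqrt(803)/152 ≈ 1.0532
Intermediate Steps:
C = -67692 (C = 5 - (280*243 - 343) = 5 - (68040 - 343) = 5 - 1*67697 = 5 - 67697 = -67692)
-71440/C - 1/(X(-85, -688) + sqrt(43452 + 7940)) = -71440/(-67692) - 1/(224 + sqrt(43452 + 7940)) = -71440*(-1/67692) - 1/(224 + sqrt(51392)) = 17860/16923 - 1/(224 + 8*sqrt(803))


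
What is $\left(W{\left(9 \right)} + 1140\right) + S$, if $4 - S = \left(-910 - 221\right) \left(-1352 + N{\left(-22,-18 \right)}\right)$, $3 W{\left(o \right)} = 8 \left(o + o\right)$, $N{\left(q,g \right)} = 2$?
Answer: $-1525658$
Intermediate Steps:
$W{\left(o \right)} = \frac{16 o}{3}$ ($W{\left(o \right)} = \frac{8 \left(o + o\right)}{3} = \frac{8 \cdot 2 o}{3} = \frac{16 o}{3}$)
$S = -1526846$ ($S = 4 - \left(-910 - 221\right) \left(-1352 + 2\right) = 4 - \left(-910 + \left(-846 + 625\right)\right) \left(-1350\right) = 4 - \left(-910 - 221\right) \left(-1350\right) = 4 - \left(-1131\right) \left(-1350\right) = 4 - 1526850 = -1526846$)
$\left(W{\left(9 \right)} + 1140\right) + S = \left(\frac{16}{3} \cdot 9 + 1140\right) - 1526846 = \left(48 + 1140\right) - 1526846 = 1188 - 1526846 = -1525658$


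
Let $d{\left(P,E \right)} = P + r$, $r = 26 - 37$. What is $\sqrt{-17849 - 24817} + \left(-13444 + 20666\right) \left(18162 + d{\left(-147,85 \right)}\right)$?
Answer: $130024888 + i \sqrt{42666} \approx 1.3002 \cdot 10^{8} + 206.56 i$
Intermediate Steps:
$r = -11$
$d{\left(P,E \right)} = -11 + P$ ($d{\left(P,E \right)} = P - 11 = -11 + P$)
$\sqrt{-17849 - 24817} + \left(-13444 + 20666\right) \left(18162 + d{\left(-147,85 \right)}\right) = \sqrt{-17849 - 24817} + \left(-13444 + 20666\right) \left(18162 - 158\right) = \sqrt{-42666} + 7222 \left(18162 - 158\right) = i \sqrt{42666} + 7222 \cdot 18004 = i \sqrt{42666} + 130024888 = 130024888 + i \sqrt{42666}$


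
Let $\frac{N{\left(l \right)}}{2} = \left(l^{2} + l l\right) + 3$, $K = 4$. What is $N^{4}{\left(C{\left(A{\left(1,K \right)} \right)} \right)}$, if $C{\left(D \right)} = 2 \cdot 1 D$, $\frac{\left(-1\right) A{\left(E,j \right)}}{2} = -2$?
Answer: $4711998736$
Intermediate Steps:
$A{\left(E,j \right)} = 4$ ($A{\left(E,j \right)} = \left(-2\right) \left(-2\right) = 4$)
$C{\left(D \right)} = 2 D$
$N{\left(l \right)} = 6 + 4 l^{2}$ ($N{\left(l \right)} = 2 \left(\left(l^{2} + l l\right) + 3\right) = 2 \left(\left(l^{2} + l^{2}\right) + 3\right) = 2 \left(2 l^{2} + 3\right) = 2 \left(3 + 2 l^{2}\right) = 6 + 4 l^{2}$)
$N^{4}{\left(C{\left(A{\left(1,K \right)} \right)} \right)} = \left(6 + 4 \left(2 \cdot 4\right)^{2}\right)^{4} = \left(6 + 4 \cdot 8^{2}\right)^{4} = \left(6 + 4 \cdot 64\right)^{4} = \left(6 + 256\right)^{4} = 262^{4} = 4711998736$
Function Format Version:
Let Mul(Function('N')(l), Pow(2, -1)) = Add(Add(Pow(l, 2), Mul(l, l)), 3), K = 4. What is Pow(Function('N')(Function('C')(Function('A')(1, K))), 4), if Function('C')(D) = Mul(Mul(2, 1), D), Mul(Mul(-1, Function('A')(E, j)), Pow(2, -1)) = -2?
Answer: 4711998736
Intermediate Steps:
Function('A')(E, j) = 4 (Function('A')(E, j) = Mul(-2, -2) = 4)
Function('C')(D) = Mul(2, D)
Function('N')(l) = Add(6, Mul(4, Pow(l, 2))) (Function('N')(l) = Mul(2, Add(Add(Pow(l, 2), Mul(l, l)), 3)) = Mul(2, Add(Add(Pow(l, 2), Pow(l, 2)), 3)) = Mul(2, Add(Mul(2, Pow(l, 2)), 3)) = Mul(2, Add(3, Mul(2, Pow(l, 2)))) = Add(6, Mul(4, Pow(l, 2))))
Pow(Function('N')(Function('C')(Function('A')(1, K))), 4) = Pow(Add(6, Mul(4, Pow(Mul(2, 4), 2))), 4) = Pow(Add(6, Mul(4, Pow(8, 2))), 4) = Pow(Add(6, Mul(4, 64)), 4) = Pow(Add(6, 256), 4) = Pow(262, 4) = 4711998736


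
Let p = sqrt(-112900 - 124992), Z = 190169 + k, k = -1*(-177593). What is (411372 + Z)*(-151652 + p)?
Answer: -118157229368 + 1558268*I*sqrt(59473) ≈ -1.1816e+11 + 3.8002e+8*I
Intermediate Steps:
k = 177593
Z = 367762 (Z = 190169 + 177593 = 367762)
p = 2*I*sqrt(59473) (p = sqrt(-237892) = 2*I*sqrt(59473) ≈ 487.74*I)
(411372 + Z)*(-151652 + p) = (411372 + 367762)*(-151652 + 2*I*sqrt(59473)) = 779134*(-151652 + 2*I*sqrt(59473)) = -118157229368 + 1558268*I*sqrt(59473)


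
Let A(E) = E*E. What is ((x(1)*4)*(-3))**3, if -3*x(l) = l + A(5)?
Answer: 1124864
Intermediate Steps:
A(E) = E**2
x(l) = -25/3 - l/3 (x(l) = -(l + 5**2)/3 = -(l + 25)/3 = -(25 + l)/3 = -25/3 - l/3)
((x(1)*4)*(-3))**3 = (((-25/3 - 1/3*1)*4)*(-3))**3 = (((-25/3 - 1/3)*4)*(-3))**3 = (-26/3*4*(-3))**3 = (-104/3*(-3))**3 = 104**3 = 1124864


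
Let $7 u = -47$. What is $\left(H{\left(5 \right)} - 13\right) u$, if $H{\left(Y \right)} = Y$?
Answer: $\frac{376}{7} \approx 53.714$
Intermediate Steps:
$u = - \frac{47}{7}$ ($u = \frac{1}{7} \left(-47\right) = - \frac{47}{7} \approx -6.7143$)
$\left(H{\left(5 \right)} - 13\right) u = \left(5 - 13\right) \left(- \frac{47}{7}\right) = \left(-8\right) \left(- \frac{47}{7}\right) = \frac{376}{7}$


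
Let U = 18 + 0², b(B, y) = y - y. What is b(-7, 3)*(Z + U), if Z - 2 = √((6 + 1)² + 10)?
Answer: 0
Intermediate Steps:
b(B, y) = 0
U = 18 (U = 18 + 0 = 18)
Z = 2 + √59 (Z = 2 + √((6 + 1)² + 10) = 2 + √(7² + 10) = 2 + √(49 + 10) = 2 + √59 ≈ 9.6812)
b(-7, 3)*(Z + U) = 0*((2 + √59) + 18) = 0*(20 + √59) = 0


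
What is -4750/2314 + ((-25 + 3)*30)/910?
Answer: -22499/8099 ≈ -2.7780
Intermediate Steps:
-4750/2314 + ((-25 + 3)*30)/910 = -4750*1/2314 - 22*30*(1/910) = -2375/1157 - 660*1/910 = -2375/1157 - 66/91 = -22499/8099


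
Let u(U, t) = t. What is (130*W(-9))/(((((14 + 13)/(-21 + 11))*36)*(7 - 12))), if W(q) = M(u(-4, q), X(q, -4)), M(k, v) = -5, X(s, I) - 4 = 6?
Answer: -325/243 ≈ -1.3374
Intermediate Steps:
X(s, I) = 10 (X(s, I) = 4 + 6 = 10)
W(q) = -5
(130*W(-9))/(((((14 + 13)/(-21 + 11))*36)*(7 - 12))) = (130*(-5))/(((((14 + 13)/(-21 + 11))*36)*(7 - 12))) = -650/(((27/(-10))*36)*(-5)) = -650/(((27*(-⅒))*36)*(-5)) = -650/(-27/10*36*(-5)) = -650/((-486/5*(-5))) = -650/486 = -650*1/486 = -325/243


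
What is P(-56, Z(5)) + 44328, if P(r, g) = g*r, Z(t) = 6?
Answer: 43992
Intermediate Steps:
P(-56, Z(5)) + 44328 = 6*(-56) + 44328 = -336 + 44328 = 43992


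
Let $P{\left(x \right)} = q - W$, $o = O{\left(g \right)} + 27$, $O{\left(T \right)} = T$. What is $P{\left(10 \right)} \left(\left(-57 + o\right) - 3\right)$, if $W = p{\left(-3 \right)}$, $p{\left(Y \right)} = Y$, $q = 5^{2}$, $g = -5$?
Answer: $-1064$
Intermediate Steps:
$q = 25$
$W = -3$
$o = 22$ ($o = -5 + 27 = 22$)
$P{\left(x \right)} = 28$ ($P{\left(x \right)} = 25 - -3 = 25 + 3 = 28$)
$P{\left(10 \right)} \left(\left(-57 + o\right) - 3\right) = 28 \left(\left(-57 + 22\right) - 3\right) = 28 \left(-35 - 3\right) = 28 \left(-38\right) = -1064$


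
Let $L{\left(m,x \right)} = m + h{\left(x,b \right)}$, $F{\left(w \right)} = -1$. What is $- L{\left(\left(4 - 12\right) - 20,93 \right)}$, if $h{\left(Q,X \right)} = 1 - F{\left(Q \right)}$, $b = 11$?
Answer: $26$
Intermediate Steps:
$h{\left(Q,X \right)} = 2$ ($h{\left(Q,X \right)} = 1 - -1 = 1 + 1 = 2$)
$L{\left(m,x \right)} = 2 + m$ ($L{\left(m,x \right)} = m + 2 = 2 + m$)
$- L{\left(\left(4 - 12\right) - 20,93 \right)} = - (2 + \left(\left(4 - 12\right) - 20\right)) = - (2 - 28) = \left(-1\right) \left(-26\right) = 26$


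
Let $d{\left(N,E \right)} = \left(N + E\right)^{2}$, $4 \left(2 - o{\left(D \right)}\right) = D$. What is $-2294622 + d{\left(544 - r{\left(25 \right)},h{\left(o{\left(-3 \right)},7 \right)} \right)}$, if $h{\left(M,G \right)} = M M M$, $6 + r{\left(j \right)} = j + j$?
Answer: $- \frac{8287816151}{4096} \approx -2.0234 \cdot 10^{6}$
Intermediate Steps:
$r{\left(j \right)} = -6 + 2 j$ ($r{\left(j \right)} = -6 + \left(j + j\right) = -6 + 2 j$)
$o{\left(D \right)} = 2 - \frac{D}{4}$
$h{\left(M,G \right)} = M^{3}$ ($h{\left(M,G \right)} = M^{2} M = M^{3}$)
$d{\left(N,E \right)} = \left(E + N\right)^{2}$
$-2294622 + d{\left(544 - r{\left(25 \right)},h{\left(o{\left(-3 \right)},7 \right)} \right)} = -2294622 + \left(\left(2 - - \frac{3}{4}\right)^{3} + \left(544 - \left(-6 + 2 \cdot 25\right)\right)\right)^{2} = -2294622 + \left(\left(2 + \frac{3}{4}\right)^{3} + \left(544 - \left(-6 + 50\right)\right)\right)^{2} = -2294622 + \left(\left(\frac{11}{4}\right)^{3} + \left(544 - 44\right)\right)^{2} = -2294622 + \left(\frac{1331}{64} + \left(544 - 44\right)\right)^{2} = -2294622 + \left(\frac{1331}{64} + 500\right)^{2} = -2294622 + \left(\frac{33331}{64}\right)^{2} = -2294622 + \frac{1110955561}{4096} = - \frac{8287816151}{4096}$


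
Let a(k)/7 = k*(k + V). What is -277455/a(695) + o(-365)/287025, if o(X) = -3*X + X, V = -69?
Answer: -3096532547/34965270690 ≈ -0.088560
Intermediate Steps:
o(X) = -2*X
a(k) = 7*k*(-69 + k) (a(k) = 7*(k*(k - 69)) = 7*(k*(-69 + k)) = 7*k*(-69 + k))
-277455/a(695) + o(-365)/287025 = -277455*1/(4865*(-69 + 695)) - 2*(-365)/287025 = -277455/(7*695*626) + 730*(1/287025) = -277455/3045490 + 146/57405 = -277455*1/3045490 + 146/57405 = -55491/609098 + 146/57405 = -3096532547/34965270690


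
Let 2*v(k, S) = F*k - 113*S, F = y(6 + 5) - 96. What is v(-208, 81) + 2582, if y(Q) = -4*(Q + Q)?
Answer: 34283/2 ≈ 17142.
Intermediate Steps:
y(Q) = -8*Q
F = -184 (F = -8*(6 + 5) - 96 = -8*11 - 96 = -88 - 96 = -184)
v(k, S) = -92*k - 113*S/2 (v(k, S) = (-184*k - 113*S)/2 = -92*k - 113*S/2)
v(-208, 81) + 2582 = (-92*(-208) - 113/2*81) + 2582 = (19136 - 9153/2) + 2582 = 29119/2 + 2582 = 34283/2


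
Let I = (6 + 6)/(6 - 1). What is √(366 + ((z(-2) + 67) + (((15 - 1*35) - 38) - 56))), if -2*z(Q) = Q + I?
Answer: √7970/5 ≈ 17.855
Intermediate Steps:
I = 12/5 ≈ 2.4000
z(Q) = -6/5 - Q/2 (z(Q) = -(Q + 12/5)/2 = -(12/5 + Q)/2 = -6/5 - Q/2)
√(366 + ((z(-2) + 67) + (((15 - 1*35) - 38) - 56))) = √(366 + (((-6/5 - ½*(-2)) + 67) + (((15 - 1*35) - 38) - 56))) = √(366 + (((-6/5 + 1) + 67) + (((15 - 35) - 38) - 56))) = √(366 + ((-⅕ + 67) + ((-20 - 38) - 56))) = √(366 + (334/5 + (-58 - 56))) = √(366 + (334/5 - 114)) = √(366 - 236/5) = √(1594/5) = √7970/5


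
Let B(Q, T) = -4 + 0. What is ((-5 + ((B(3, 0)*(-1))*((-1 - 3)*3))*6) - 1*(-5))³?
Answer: -23887872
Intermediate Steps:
B(Q, T) = -4
((-5 + ((B(3, 0)*(-1))*((-1 - 3)*3))*6) - 1*(-5))³ = ((-5 + ((-4*(-1))*((-1 - 3)*3))*6) - 1*(-5))³ = ((-5 + (4*(-4*3))*6) + 5)³ = ((-5 + (4*(-12))*6) + 5)³ = ((-5 - 48*6) + 5)³ = ((-5 - 288) + 5)³ = (-293 + 5)³ = (-288)³ = -23887872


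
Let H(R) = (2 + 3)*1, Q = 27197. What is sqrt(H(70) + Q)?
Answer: sqrt(27202) ≈ 164.93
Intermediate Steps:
H(R) = 5 (H(R) = 5*1 = 5)
sqrt(H(70) + Q) = sqrt(5 + 27197) = sqrt(27202)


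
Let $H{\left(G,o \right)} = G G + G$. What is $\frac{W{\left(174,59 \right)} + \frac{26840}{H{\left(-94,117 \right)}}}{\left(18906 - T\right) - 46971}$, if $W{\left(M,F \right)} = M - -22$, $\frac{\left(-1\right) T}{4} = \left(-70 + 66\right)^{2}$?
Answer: $- \frac{870136}{122392371} \approx -0.0071094$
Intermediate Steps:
$T = -64$ ($T = - 4 \left(-70 + 66\right)^{2} = - 4 \left(-4\right)^{2} = \left(-4\right) 16 = -64$)
$H{\left(G,o \right)} = G + G^{2}$ ($H{\left(G,o \right)} = G^{2} + G = G + G^{2}$)
$W{\left(M,F \right)} = 22 + M$ ($W{\left(M,F \right)} = M + 22 = 22 + M$)
$\frac{W{\left(174,59 \right)} + \frac{26840}{H{\left(-94,117 \right)}}}{\left(18906 - T\right) - 46971} = \frac{\left(22 + 174\right) + \frac{26840}{\left(-94\right) \left(1 - 94\right)}}{\left(18906 - -64\right) - 46971} = \frac{196 + \frac{26840}{\left(-94\right) \left(-93\right)}}{\left(18906 + 64\right) - 46971} = \frac{196 + \frac{26840}{8742}}{18970 - 46971} = \frac{196 + 26840 \cdot \frac{1}{8742}}{-28001} = \left(196 + \frac{13420}{4371}\right) \left(- \frac{1}{28001}\right) = \frac{870136}{4371} \left(- \frac{1}{28001}\right) = - \frac{870136}{122392371}$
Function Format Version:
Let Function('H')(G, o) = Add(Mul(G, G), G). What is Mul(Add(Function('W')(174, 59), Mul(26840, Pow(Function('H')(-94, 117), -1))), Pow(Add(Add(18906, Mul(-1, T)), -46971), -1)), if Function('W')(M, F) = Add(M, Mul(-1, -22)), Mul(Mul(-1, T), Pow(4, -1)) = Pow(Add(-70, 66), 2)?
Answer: Rational(-870136, 122392371) ≈ -0.0071094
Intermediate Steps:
T = -64 (T = Mul(-4, Pow(Add(-70, 66), 2)) = Mul(-4, Pow(-4, 2)) = Mul(-4, 16) = -64)
Function('H')(G, o) = Add(G, Pow(G, 2)) (Function('H')(G, o) = Add(Pow(G, 2), G) = Add(G, Pow(G, 2)))
Function('W')(M, F) = Add(22, M) (Function('W')(M, F) = Add(M, 22) = Add(22, M))
Mul(Add(Function('W')(174, 59), Mul(26840, Pow(Function('H')(-94, 117), -1))), Pow(Add(Add(18906, Mul(-1, T)), -46971), -1)) = Mul(Add(Add(22, 174), Mul(26840, Pow(Mul(-94, Add(1, -94)), -1))), Pow(Add(Add(18906, Mul(-1, -64)), -46971), -1)) = Mul(Add(196, Mul(26840, Pow(Mul(-94, -93), -1))), Pow(Add(Add(18906, 64), -46971), -1)) = Mul(Add(196, Mul(26840, Pow(8742, -1))), Pow(Add(18970, -46971), -1)) = Mul(Add(196, Mul(26840, Rational(1, 8742))), Pow(-28001, -1)) = Mul(Add(196, Rational(13420, 4371)), Rational(-1, 28001)) = Mul(Rational(870136, 4371), Rational(-1, 28001)) = Rational(-870136, 122392371)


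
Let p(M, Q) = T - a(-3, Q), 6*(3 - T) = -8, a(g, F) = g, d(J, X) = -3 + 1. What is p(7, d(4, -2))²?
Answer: 484/9 ≈ 53.778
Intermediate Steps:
d(J, X) = -2
T = 13/3 (T = 3 - ⅙*(-8) = 3 + 4/3 = 13/3 ≈ 4.3333)
p(M, Q) = 22/3 (p(M, Q) = 13/3 - 1*(-3) = 13/3 + 3 = 22/3)
p(7, d(4, -2))² = (22/3)² = 484/9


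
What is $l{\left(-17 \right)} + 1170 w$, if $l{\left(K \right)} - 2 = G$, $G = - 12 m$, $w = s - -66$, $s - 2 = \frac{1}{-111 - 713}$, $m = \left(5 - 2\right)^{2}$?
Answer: $\frac{32734463}{412} \approx 79453.0$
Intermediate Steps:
$m = 9$ ($m = 3^{2} = 9$)
$s = \frac{1647}{824}$ ($s = 2 + \frac{1}{-111 - 713} = 2 + \frac{1}{-824} = 2 - \frac{1}{824} = \frac{1647}{824} \approx 1.9988$)
$w = \frac{56031}{824}$ ($w = \frac{1647}{824} - -66 = \frac{1647}{824} + 66 = \frac{56031}{824} \approx 67.999$)
$G = -108$ ($G = \left(-12\right) 9 = -108$)
$l{\left(K \right)} = -106$ ($l{\left(K \right)} = 2 - 108 = -106$)
$l{\left(-17 \right)} + 1170 w = -106 + 1170 \cdot \frac{56031}{824} = -106 + \frac{32778135}{412} = \frac{32734463}{412}$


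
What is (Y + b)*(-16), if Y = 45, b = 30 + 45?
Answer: -1920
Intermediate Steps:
b = 75
(Y + b)*(-16) = (45 + 75)*(-16) = 120*(-16) = -1920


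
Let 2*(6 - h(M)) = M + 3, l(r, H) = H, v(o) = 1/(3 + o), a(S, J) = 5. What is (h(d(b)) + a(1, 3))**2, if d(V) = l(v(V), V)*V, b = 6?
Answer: 289/4 ≈ 72.250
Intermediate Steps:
d(V) = V**2 (d(V) = V*V = V**2)
h(M) = 9/2 - M/2 (h(M) = 6 - (M + 3)/2 = 6 - (3 + M)/2 = 6 + (-3/2 - M/2) = 9/2 - M/2)
(h(d(b)) + a(1, 3))**2 = ((9/2 - 1/2*6**2) + 5)**2 = ((9/2 - 1/2*36) + 5)**2 = ((9/2 - 18) + 5)**2 = (-27/2 + 5)**2 = (-17/2)**2 = 289/4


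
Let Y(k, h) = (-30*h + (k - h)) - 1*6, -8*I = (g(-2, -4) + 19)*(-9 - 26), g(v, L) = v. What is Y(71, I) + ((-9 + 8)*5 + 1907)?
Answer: -2709/8 ≈ -338.63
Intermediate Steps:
I = 595/8 (I = -(-2 + 19)*(-9 - 26)/8 = -17*(-35)/8 = -⅛*(-595) = 595/8 ≈ 74.375)
Y(k, h) = -6 + k - 31*h (Y(k, h) = (k - 31*h) - 6 = -6 + k - 31*h)
Y(71, I) + ((-9 + 8)*5 + 1907) = (-6 + 71 - 31*595/8) + ((-9 + 8)*5 + 1907) = (-6 + 71 - 18445/8) + (-1*5 + 1907) = -17925/8 + (-5 + 1907) = -17925/8 + 1902 = -2709/8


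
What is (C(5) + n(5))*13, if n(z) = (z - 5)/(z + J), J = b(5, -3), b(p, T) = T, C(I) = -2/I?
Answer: -26/5 ≈ -5.2000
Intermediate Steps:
J = -3
n(z) = (-5 + z)/(-3 + z) (n(z) = (z - 5)/(z - 3) = (-5 + z)/(-3 + z))
(C(5) + n(5))*13 = (-2/5 + (-5 + 5)/(-3 + 5))*13 = (-2*⅕ + 0/2)*13 = (-⅖ + (½)*0)*13 = (-⅖ + 0)*13 = -⅖*13 = -26/5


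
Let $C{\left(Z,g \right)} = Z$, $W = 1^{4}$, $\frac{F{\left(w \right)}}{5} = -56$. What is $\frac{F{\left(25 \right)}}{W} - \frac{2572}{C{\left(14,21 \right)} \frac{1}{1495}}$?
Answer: $- \frac{1924530}{7} \approx -2.7493 \cdot 10^{5}$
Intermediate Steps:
$F{\left(w \right)} = -280$ ($F{\left(w \right)} = 5 \left(-56\right) = -280$)
$W = 1$
$\frac{F{\left(25 \right)}}{W} - \frac{2572}{C{\left(14,21 \right)} \frac{1}{1495}} = - \frac{280}{1} - \frac{2572}{14 \cdot \frac{1}{1495}} = \left(-280\right) 1 - \frac{2572}{14 \cdot \frac{1}{1495}} = -280 - \frac{2572}{\frac{14}{1495}} = -280 - \frac{1922570}{7} = - \frac{1924530}{7}$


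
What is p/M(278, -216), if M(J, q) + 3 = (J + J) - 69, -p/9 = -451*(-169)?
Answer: -62361/44 ≈ -1417.3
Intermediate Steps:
p = -685971 (p = -(-4059)*(-169) = -9*76219 = -685971)
M(J, q) = -72 + 2*J (M(J, q) = -3 + ((J + J) - 69) = -3 + (2*J - 69) = -3 + (-69 + 2*J) = -72 + 2*J)
p/M(278, -216) = -685971/(-72 + 2*278) = -685971/(-72 + 556) = -685971/484 = -685971*1/484 = -62361/44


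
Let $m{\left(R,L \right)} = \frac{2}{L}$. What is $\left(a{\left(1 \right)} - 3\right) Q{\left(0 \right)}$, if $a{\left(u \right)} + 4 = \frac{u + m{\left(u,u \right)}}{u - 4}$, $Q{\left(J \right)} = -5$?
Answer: $40$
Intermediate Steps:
$a{\left(u \right)} = -4 + \frac{u + \frac{2}{u}}{-4 + u}$ ($a{\left(u \right)} = -4 + \frac{u + \frac{2}{u}}{u - 4} = -4 + \frac{u + \frac{2}{u}}{-4 + u}$)
$\left(a{\left(1 \right)} - 3\right) Q{\left(0 \right)} = \left(\frac{2 + 1 \left(16 - 3\right)}{1 \left(-4 + 1\right)} - 3\right) \left(-5\right) = \left(1 \frac{1}{-3} \left(2 + 1 \left(16 - 3\right)\right) - 3\right) \left(-5\right) = \left(1 \left(- \frac{1}{3}\right) \left(2 + 1 \cdot 13\right) - 3\right) \left(-5\right) = \left(1 \left(- \frac{1}{3}\right) \left(2 + 13\right) - 3\right) \left(-5\right) = \left(1 \left(- \frac{1}{3}\right) 15 - 3\right) \left(-5\right) = \left(-5 - 3\right) \left(-5\right) = \left(-8\right) \left(-5\right) = 40$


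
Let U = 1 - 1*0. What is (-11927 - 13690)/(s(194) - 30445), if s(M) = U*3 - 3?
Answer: 25617/30445 ≈ 0.84142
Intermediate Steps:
U = 1 (U = 1 + 0 = 1)
s(M) = 0 (s(M) = 1*3 - 3 = 3 - 3 = 0)
(-11927 - 13690)/(s(194) - 30445) = (-11927 - 13690)/(0 - 30445) = -25617/(-30445) = -25617*(-1/30445) = 25617/30445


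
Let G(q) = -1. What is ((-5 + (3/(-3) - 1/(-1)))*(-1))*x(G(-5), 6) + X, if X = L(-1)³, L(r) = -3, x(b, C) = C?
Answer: 3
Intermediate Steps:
X = -27 (X = (-3)³ = -27)
((-5 + (3/(-3) - 1/(-1)))*(-1))*x(G(-5), 6) + X = ((-5 + (3/(-3) - 1/(-1)))*(-1))*6 - 27 = ((-5 + (3*(-⅓) - 1*(-1)))*(-1))*6 - 27 = ((-5 + (-1 + 1))*(-1))*6 - 27 = ((-5 + 0)*(-1))*6 - 27 = -5*(-1)*6 - 27 = 5*6 - 27 = 30 - 27 = 3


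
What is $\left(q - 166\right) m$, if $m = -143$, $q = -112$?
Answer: $39754$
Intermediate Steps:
$\left(q - 166\right) m = \left(-112 - 166\right) \left(-143\right) = \left(-278\right) \left(-143\right) = 39754$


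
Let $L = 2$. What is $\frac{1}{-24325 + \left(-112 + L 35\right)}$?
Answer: $- \frac{1}{24367} \approx -4.1039 \cdot 10^{-5}$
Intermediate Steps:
$\frac{1}{-24325 + \left(-112 + L 35\right)} = \frac{1}{-24325 + \left(-112 + 2 \cdot 35\right)} = \frac{1}{-24325 + \left(-112 + 70\right)} = \frac{1}{-24325 - 42} = \frac{1}{-24367} = - \frac{1}{24367}$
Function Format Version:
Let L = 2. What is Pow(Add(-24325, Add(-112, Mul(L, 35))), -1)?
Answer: Rational(-1, 24367) ≈ -4.1039e-5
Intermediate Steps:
Pow(Add(-24325, Add(-112, Mul(L, 35))), -1) = Pow(Add(-24325, Add(-112, Mul(2, 35))), -1) = Pow(Add(-24325, Add(-112, 70)), -1) = Pow(Add(-24325, -42), -1) = Pow(-24367, -1) = Rational(-1, 24367)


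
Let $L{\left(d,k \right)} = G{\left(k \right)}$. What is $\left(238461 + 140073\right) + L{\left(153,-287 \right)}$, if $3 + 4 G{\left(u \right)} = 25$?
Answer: $\frac{757079}{2} \approx 3.7854 \cdot 10^{5}$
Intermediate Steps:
$G{\left(u \right)} = \frac{11}{2}$ ($G{\left(u \right)} = - \frac{3}{4} + \frac{1}{4} \cdot 25 = - \frac{3}{4} + \frac{25}{4} = \frac{11}{2}$)
$L{\left(d,k \right)} = \frac{11}{2}$
$\left(238461 + 140073\right) + L{\left(153,-287 \right)} = \left(238461 + 140073\right) + \frac{11}{2} = 378534 + \frac{11}{2} = \frac{757079}{2}$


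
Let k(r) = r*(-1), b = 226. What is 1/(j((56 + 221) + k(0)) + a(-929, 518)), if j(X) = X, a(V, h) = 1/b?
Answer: 226/62603 ≈ 0.0036101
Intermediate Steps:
k(r) = -r
a(V, h) = 1/226
1/(j((56 + 221) + k(0)) + a(-929, 518)) = 1/(((56 + 221) - 1*0) + 1/226) = 1/((277 + 0) + 1/226) = 1/(277 + 1/226) = 1/(62603/226) = 226/62603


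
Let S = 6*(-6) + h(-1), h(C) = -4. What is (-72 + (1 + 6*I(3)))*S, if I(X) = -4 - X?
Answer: 4520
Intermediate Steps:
S = -40 (S = 6*(-6) - 4 = -36 - 4 = -40)
(-72 + (1 + 6*I(3)))*S = (-72 + (1 + 6*(-4 - 1*3)))*(-40) = (-72 + (1 + 6*(-4 - 3)))*(-40) = (-72 + (1 + 6*(-7)))*(-40) = (-72 + (1 - 42))*(-40) = (-72 - 41)*(-40) = -113*(-40) = 4520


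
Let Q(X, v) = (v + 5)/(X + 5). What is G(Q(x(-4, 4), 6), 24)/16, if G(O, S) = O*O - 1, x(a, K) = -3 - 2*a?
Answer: 21/1600 ≈ 0.013125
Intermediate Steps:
Q(X, v) = (5 + v)/(5 + X)
G(O, S) = -1 + O**2 (G(O, S) = O**2 - 1 = -1 + O**2)
G(Q(x(-4, 4), 6), 24)/16 = (-1 + ((5 + 6)/(5 + (-3 - 2*(-4))))**2)/16 = (-1 + (11/(5 + (-3 + 8)))**2)*(1/16) = (-1 + (11/(5 + 5))**2)*(1/16) = (-1 + (11/10)**2)*(1/16) = (-1 + 121/100)*(1/16) = (21/100)*(1/16) = 21/1600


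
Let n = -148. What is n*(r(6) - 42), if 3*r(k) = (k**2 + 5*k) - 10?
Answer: 10360/3 ≈ 3453.3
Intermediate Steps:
r(k) = -10/3 + k**2/3 + 5*k/3 (r(k) = ((k**2 + 5*k) - 10)/3 = (-10 + k**2 + 5*k)/3 = -10/3 + k**2/3 + 5*k/3)
n*(r(6) - 42) = -148*((-10/3 + (1/3)*6**2 + (5/3)*6) - 42) = -148*((-10/3 + (1/3)*36 + 10) - 42) = -148*((-10/3 + 12 + 10) - 42) = -148*(56/3 - 42) = -148*(-70/3) = 10360/3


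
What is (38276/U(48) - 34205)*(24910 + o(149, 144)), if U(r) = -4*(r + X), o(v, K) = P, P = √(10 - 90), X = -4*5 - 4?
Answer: -10343740495/12 - 830489*I*√5/6 ≈ -8.6198e+8 - 3.0951e+5*I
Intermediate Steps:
X = -24 (X = -20 - 4 = -24)
P = 4*I*√5 (P = √(-80) = 4*I*√5 ≈ 8.9443*I)
o(v, K) = 4*I*√5
U(r) = 96 - 4*r (U(r) = -4*(r - 24) = -4*(-24 + r) = 96 - 4*r)
(38276/U(48) - 34205)*(24910 + o(149, 144)) = (38276/(96 - 4*48) - 34205)*(24910 + 4*I*√5) = (38276/(96 - 192) - 34205)*(24910 + 4*I*√5) = (38276/(-96) - 34205)*(24910 + 4*I*√5) = (38276*(-1/96) - 34205)*(24910 + 4*I*√5) = (-9569/24 - 34205)*(24910 + 4*I*√5) = -830489*(24910 + 4*I*√5)/24 = -10343740495/12 - 830489*I*√5/6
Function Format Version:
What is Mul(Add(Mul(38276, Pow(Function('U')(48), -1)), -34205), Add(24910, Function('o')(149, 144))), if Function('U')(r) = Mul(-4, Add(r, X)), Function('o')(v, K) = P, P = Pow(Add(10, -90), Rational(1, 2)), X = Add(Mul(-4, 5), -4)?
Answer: Add(Rational(-10343740495, 12), Mul(Rational(-830489, 6), I, Pow(5, Rational(1, 2)))) ≈ Add(-8.6198e+8, Mul(-3.0951e+5, I))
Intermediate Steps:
X = -24 (X = Add(-20, -4) = -24)
P = Mul(4, I, Pow(5, Rational(1, 2))) (P = Pow(-80, Rational(1, 2)) = Mul(4, I, Pow(5, Rational(1, 2))) ≈ Mul(8.9443, I))
Function('o')(v, K) = Mul(4, I, Pow(5, Rational(1, 2)))
Function('U')(r) = Add(96, Mul(-4, r)) (Function('U')(r) = Mul(-4, Add(r, -24)) = Mul(-4, Add(-24, r)) = Add(96, Mul(-4, r)))
Mul(Add(Mul(38276, Pow(Function('U')(48), -1)), -34205), Add(24910, Function('o')(149, 144))) = Mul(Add(Mul(38276, Pow(Add(96, Mul(-4, 48)), -1)), -34205), Add(24910, Mul(4, I, Pow(5, Rational(1, 2))))) = Mul(Add(Mul(38276, Pow(Add(96, -192), -1)), -34205), Add(24910, Mul(4, I, Pow(5, Rational(1, 2))))) = Mul(Add(Mul(38276, Pow(-96, -1)), -34205), Add(24910, Mul(4, I, Pow(5, Rational(1, 2))))) = Mul(Add(Mul(38276, Rational(-1, 96)), -34205), Add(24910, Mul(4, I, Pow(5, Rational(1, 2))))) = Mul(Add(Rational(-9569, 24), -34205), Add(24910, Mul(4, I, Pow(5, Rational(1, 2))))) = Mul(Rational(-830489, 24), Add(24910, Mul(4, I, Pow(5, Rational(1, 2))))) = Add(Rational(-10343740495, 12), Mul(Rational(-830489, 6), I, Pow(5, Rational(1, 2))))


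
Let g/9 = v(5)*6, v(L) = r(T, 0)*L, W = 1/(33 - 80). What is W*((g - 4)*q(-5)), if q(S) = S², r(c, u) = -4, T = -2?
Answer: 27100/47 ≈ 576.60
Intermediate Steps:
W = -1/47 (W = 1/(-47) = -1/47 ≈ -0.021277)
v(L) = -4*L
g = -1080 (g = 9*(-4*5*6) = 9*(-20*6) = 9*(-120) = -1080)
W*((g - 4)*q(-5)) = -(-1080 - 4)*(-5)²/47 = -(-1084)*25/47 = -1/47*(-27100) = 27100/47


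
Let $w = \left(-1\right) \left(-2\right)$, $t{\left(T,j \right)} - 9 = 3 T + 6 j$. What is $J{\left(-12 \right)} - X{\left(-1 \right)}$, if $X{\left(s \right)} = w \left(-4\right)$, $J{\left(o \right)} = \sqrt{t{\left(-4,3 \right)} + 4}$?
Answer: $8 + \sqrt{19} \approx 12.359$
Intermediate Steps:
$t{\left(T,j \right)} = 9 + 3 T + 6 j$ ($t{\left(T,j \right)} = 9 + \left(3 T + 6 j\right) = 9 + 3 T + 6 j$)
$J{\left(o \right)} = \sqrt{19}$ ($J{\left(o \right)} = \sqrt{\left(9 + 3 \left(-4\right) + 6 \cdot 3\right) + 4} = \sqrt{\left(9 - 12 + 18\right) + 4} = \sqrt{15 + 4} = \sqrt{19}$)
$w = 2$
$X{\left(s \right)} = -8$ ($X{\left(s \right)} = 2 \left(-4\right) = -8$)
$J{\left(-12 \right)} - X{\left(-1 \right)} = \sqrt{19} - -8 = \sqrt{19} + 8 = 8 + \sqrt{19}$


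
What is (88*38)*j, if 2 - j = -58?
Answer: 200640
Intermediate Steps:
j = 60 (j = 2 - 1*(-58) = 2 + 58 = 60)
(88*38)*j = (88*38)*60 = 3344*60 = 200640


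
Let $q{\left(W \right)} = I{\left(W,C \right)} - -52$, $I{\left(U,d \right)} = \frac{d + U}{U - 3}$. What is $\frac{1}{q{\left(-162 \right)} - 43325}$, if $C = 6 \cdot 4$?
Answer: $- \frac{55}{2379969} \approx -2.311 \cdot 10^{-5}$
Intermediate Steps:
$C = 24$
$I{\left(U,d \right)} = \frac{U + d}{-3 + U}$
$q{\left(W \right)} = 52 + \frac{24 + W}{-3 + W}$ ($q{\left(W \right)} = \frac{W + 24}{-3 + W} - -52 = \frac{24 + W}{-3 + W} + 52 = 52 + \frac{24 + W}{-3 + W}$)
$\frac{1}{q{\left(-162 \right)} - 43325} = \frac{1}{\frac{-132 + 53 \left(-162\right)}{-3 - 162} - 43325} = \frac{1}{\frac{-132 - 8586}{-165} - 43325} = \frac{1}{\left(- \frac{1}{165}\right) \left(-8718\right) - 43325} = \frac{1}{\frac{2906}{55} - 43325} = \frac{1}{- \frac{2379969}{55}} = - \frac{55}{2379969}$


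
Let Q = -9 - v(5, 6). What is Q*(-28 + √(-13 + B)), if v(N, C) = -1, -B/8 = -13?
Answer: 224 - 8*√91 ≈ 147.68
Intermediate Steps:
B = 104 (B = -8*(-13) = 104)
Q = -8 (Q = -9 - 1*(-1) = -9 + 1 = -8)
Q*(-28 + √(-13 + B)) = -8*(-28 + √(-13 + 104)) = -8*(-28 + √91) = 224 - 8*√91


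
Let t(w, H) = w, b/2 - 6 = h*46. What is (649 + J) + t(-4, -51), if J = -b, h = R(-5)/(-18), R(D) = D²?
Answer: 6847/9 ≈ 760.78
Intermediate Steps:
h = -25/18 (h = (-5)²/(-18) = 25*(-1/18) = -25/18 ≈ -1.3889)
b = -1042/9 (b = 12 + 2*(-25/18*46) = 12 + 2*(-575/9) = 12 - 1150/9 = -1042/9 ≈ -115.78)
J = 1042/9 (J = -1*(-1042/9) = 1042/9 ≈ 115.78)
(649 + J) + t(-4, -51) = (649 + 1042/9) - 4 = 6883/9 - 4 = 6847/9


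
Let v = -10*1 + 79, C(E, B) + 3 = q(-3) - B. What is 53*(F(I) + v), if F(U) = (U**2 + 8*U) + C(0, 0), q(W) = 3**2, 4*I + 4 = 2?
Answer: 15105/4 ≈ 3776.3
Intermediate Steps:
I = -1/2 (I = -1 + (1/4)*2 = -1 + 1/2 = -1/2 ≈ -0.50000)
q(W) = 9
C(E, B) = 6 - B (C(E, B) = -3 + (9 - B) = 6 - B)
F(U) = 6 + U**2 + 8*U (F(U) = (U**2 + 8*U) + (6 - 1*0) = (U**2 + 8*U) + (6 + 0) = (U**2 + 8*U) + 6 = 6 + U**2 + 8*U)
v = 69 (v = -10 + 79 = 69)
53*(F(I) + v) = 53*((6 + (-1/2)**2 + 8*(-1/2)) + 69) = 53*((6 + 1/4 - 4) + 69) = 53*(9/4 + 69) = 53*(285/4) = 15105/4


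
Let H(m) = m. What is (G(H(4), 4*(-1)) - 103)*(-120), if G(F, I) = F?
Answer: 11880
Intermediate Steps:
(G(H(4), 4*(-1)) - 103)*(-120) = (4 - 103)*(-120) = -99*(-120) = 11880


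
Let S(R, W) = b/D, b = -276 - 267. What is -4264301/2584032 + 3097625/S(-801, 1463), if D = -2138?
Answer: 1901480433955173/155903264 ≈ 1.2197e+7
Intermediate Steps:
b = -543
S(R, W) = 543/2138 (S(R, W) = -543/(-2138) = -543*(-1/2138) = 543/2138)
-4264301/2584032 + 3097625/S(-801, 1463) = -4264301/2584032 + 3097625/(543/2138) = -4264301*1/2584032 + 3097625*(2138/543) = -4264301/2584032 + 6622722250/543 = 1901480433955173/155903264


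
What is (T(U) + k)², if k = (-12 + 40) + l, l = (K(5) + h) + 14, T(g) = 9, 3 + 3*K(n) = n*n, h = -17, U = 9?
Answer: 15376/9 ≈ 1708.4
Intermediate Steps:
K(n) = -1 + n²/3 (K(n) = -1 + (n*n)/3 = -1 + n²/3)
l = 13/3 (l = ((-1 + (⅓)*5²) - 17) + 14 = ((-1 + (⅓)*25) - 17) + 14 = ((-1 + 25/3) - 17) + 14 = (22/3 - 17) + 14 = -29/3 + 14 = 13/3 ≈ 4.3333)
k = 97/3 (k = (-12 + 40) + 13/3 = 28 + 13/3 = 97/3 ≈ 32.333)
(T(U) + k)² = (9 + 97/3)² = (124/3)² = 15376/9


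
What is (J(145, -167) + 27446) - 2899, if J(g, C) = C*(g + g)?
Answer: -23883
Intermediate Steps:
J(g, C) = 2*C*g (J(g, C) = C*(2*g) = 2*C*g)
(J(145, -167) + 27446) - 2899 = (2*(-167)*145 + 27446) - 2899 = (-48430 + 27446) - 2899 = -20984 - 2899 = -23883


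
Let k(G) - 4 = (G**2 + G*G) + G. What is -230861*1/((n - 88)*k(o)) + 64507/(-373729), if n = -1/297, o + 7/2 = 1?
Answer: 25601392576267/136754168222 ≈ 187.21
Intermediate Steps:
o = -5/2 (o = -7/2 + 1 = -5/2 ≈ -2.5000)
k(G) = 4 + G + 2*G**2 (k(G) = 4 + ((G**2 + G*G) + G) = 4 + ((G**2 + G**2) + G) = 4 + (2*G**2 + G) = 4 + (G + 2*G**2) = 4 + G + 2*G**2)
n = -1/297 (n = -1*1/297 = -1/297 ≈ -0.0033670)
-230861*1/((n - 88)*k(o)) + 64507/(-373729) = -230861*1/((-1/297 - 88)*(4 - 5/2 + 2*(-5/2)**2)) + 64507/(-373729) = -230861*(-297/(26137*(4 - 5/2 + 2*(25/4)))) + 64507*(-1/373729) = -230861*(-297/(26137*(4 - 5/2 + 25/2))) - 64507/373729 = -230861/(14*(-26137/297)) - 64507/373729 = -230861/(-365918/297) - 64507/373729 = -230861*(-297/365918) - 64507/373729 = 68565717/365918 - 64507/373729 = 25601392576267/136754168222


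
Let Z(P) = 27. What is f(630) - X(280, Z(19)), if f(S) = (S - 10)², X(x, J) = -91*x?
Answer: 409880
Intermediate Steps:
f(S) = (-10 + S)²
f(630) - X(280, Z(19)) = (-10 + 630)² - (-91)*280 = 620² - 1*(-25480) = 384400 + 25480 = 409880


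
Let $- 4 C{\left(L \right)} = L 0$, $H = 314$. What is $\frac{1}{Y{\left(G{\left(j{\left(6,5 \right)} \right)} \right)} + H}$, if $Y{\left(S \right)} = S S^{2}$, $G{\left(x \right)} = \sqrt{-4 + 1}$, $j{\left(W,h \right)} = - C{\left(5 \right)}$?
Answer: $\frac{314}{98623} + \frac{3 i \sqrt{3}}{98623} \approx 0.0031838 + 5.2687 \cdot 10^{-5} i$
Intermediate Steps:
$C{\left(L \right)} = 0$ ($C{\left(L \right)} = - \frac{L 0}{4} = \left(- \frac{1}{4}\right) 0 = 0$)
$j{\left(W,h \right)} = 0$ ($j{\left(W,h \right)} = \left(-1\right) 0 = 0$)
$G{\left(x \right)} = i \sqrt{3}$ ($G{\left(x \right)} = \sqrt{-3} = i \sqrt{3}$)
$Y{\left(S \right)} = S^{3}$
$\frac{1}{Y{\left(G{\left(j{\left(6,5 \right)} \right)} \right)} + H} = \frac{1}{\left(i \sqrt{3}\right)^{3} + 314} = \frac{1}{- 3 i \sqrt{3} + 314} = \frac{1}{314 - 3 i \sqrt{3}}$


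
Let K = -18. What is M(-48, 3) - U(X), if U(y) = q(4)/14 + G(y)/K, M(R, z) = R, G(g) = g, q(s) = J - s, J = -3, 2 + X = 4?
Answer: -853/18 ≈ -47.389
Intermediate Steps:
X = 2 (X = -2 + 4 = 2)
q(s) = -3 - s
U(y) = -1/2 - y/18 (U(y) = (-3 - 1*4)/14 + y/(-18) = (-3 - 4)*(1/14) + y*(-1/18) = -7*1/14 - y/18 = -1/2 - y/18)
M(-48, 3) - U(X) = -48 - (-1/2 - 1/18*2) = -48 - (-1/2 - 1/9) = -48 - 1*(-11/18) = -48 + 11/18 = -853/18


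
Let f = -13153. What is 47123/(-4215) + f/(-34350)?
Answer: -34738559/3217450 ≈ -10.797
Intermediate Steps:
47123/(-4215) + f/(-34350) = 47123/(-4215) - 13153/(-34350) = 47123*(-1/4215) - 13153*(-1/34350) = -47123/4215 + 13153/34350 = -34738559/3217450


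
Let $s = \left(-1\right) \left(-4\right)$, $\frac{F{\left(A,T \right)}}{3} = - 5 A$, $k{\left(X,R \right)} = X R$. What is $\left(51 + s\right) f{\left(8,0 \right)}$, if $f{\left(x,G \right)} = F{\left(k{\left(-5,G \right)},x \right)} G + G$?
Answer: $0$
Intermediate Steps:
$k{\left(X,R \right)} = R X$
$F{\left(A,T \right)} = - 15 A$ ($F{\left(A,T \right)} = 3 \left(- 5 A\right) = - 15 A$)
$s = 4$
$f{\left(x,G \right)} = G + 75 G^{2}$ ($f{\left(x,G \right)} = - 15 G \left(-5\right) G + G = - 15 \left(- 5 G\right) G + G = 75 G G + G = 75 G^{2} + G = G + 75 G^{2}$)
$\left(51 + s\right) f{\left(8,0 \right)} = \left(51 + 4\right) 0 \left(1 + 75 \cdot 0\right) = 55 \cdot 0 \left(1 + 0\right) = 55 \cdot 0 \cdot 1 = 55 \cdot 0 = 0$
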